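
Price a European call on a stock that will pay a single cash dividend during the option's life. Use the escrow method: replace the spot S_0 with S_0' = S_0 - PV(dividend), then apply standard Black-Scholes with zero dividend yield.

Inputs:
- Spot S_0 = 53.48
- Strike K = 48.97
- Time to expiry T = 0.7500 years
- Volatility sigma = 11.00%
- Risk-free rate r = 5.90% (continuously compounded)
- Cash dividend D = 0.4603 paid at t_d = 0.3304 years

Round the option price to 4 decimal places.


PV(D) = D * exp(-r * t_d) = 0.4603 * 0.98069517 = 0.45141399
S_0' = S_0 - PV(D) = 53.4800 - 0.45141399 = 53.02858601
d1 = (ln(S_0'/K) + (r + sigma^2/2)*T) / (sigma*sqrt(T)) = 1.34796341
d2 = d1 - sigma*sqrt(T) = 1.25270062
exp(-rT) = 0.95671475
N(d1) = 0.91116492; N(d2) = 0.89484266
C = S_0' * N(d1) - K * exp(-rT) * N(d2) = 53.02858601 * 0.91116492 - 48.9700 * 0.95671475 * 0.89484266 = 6.3941

Answer: Price = 6.3941


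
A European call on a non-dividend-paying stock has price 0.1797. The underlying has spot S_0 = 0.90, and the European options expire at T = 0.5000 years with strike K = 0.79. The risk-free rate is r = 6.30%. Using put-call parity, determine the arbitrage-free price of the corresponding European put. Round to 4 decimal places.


Put-call parity: C - P = S_0 * exp(-qT) - K * exp(-rT).
S_0 * exp(-qT) = 0.9000 * 1.00000000 = 0.90000000
K * exp(-rT) = 0.7900 * 0.96899096 = 0.76550286
P = C - S*exp(-qT) + K*exp(-rT)
P = 0.1797 - 0.90000000 + 0.76550286 = 0.0452

Answer: Put price = 0.0452


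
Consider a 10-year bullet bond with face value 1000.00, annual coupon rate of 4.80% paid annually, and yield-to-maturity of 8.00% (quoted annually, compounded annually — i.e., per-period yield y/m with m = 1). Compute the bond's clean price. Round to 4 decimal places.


Coupon per period c = face * coupon_rate / m = 48.000000
Periods per year m = 1; per-period yield y/m = 0.080000
Number of cashflows N = 10
Cashflows (t years, CF_t, discount factor 1/(1+y/m)^(m*t), PV):
  t = 1.0000: CF_t = 48.000000, DF = 0.925926, PV = 44.444444
  t = 2.0000: CF_t = 48.000000, DF = 0.857339, PV = 41.152263
  t = 3.0000: CF_t = 48.000000, DF = 0.793832, PV = 38.103948
  t = 4.0000: CF_t = 48.000000, DF = 0.735030, PV = 35.281433
  t = 5.0000: CF_t = 48.000000, DF = 0.680583, PV = 32.667993
  t = 6.0000: CF_t = 48.000000, DF = 0.630170, PV = 30.248142
  t = 7.0000: CF_t = 48.000000, DF = 0.583490, PV = 28.007539
  t = 8.0000: CF_t = 48.000000, DF = 0.540269, PV = 25.932906
  t = 9.0000: CF_t = 48.000000, DF = 0.500249, PV = 24.011950
  t = 10.0000: CF_t = 1048.000000, DF = 0.463193, PV = 485.426776
Price P = sum_t PV_t = 785.277395

Answer: Price = 785.2774


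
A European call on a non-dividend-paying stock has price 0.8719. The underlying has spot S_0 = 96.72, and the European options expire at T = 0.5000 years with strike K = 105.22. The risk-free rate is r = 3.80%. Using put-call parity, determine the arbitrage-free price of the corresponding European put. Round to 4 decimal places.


Answer: Put price = 7.3916

Derivation:
Put-call parity: C - P = S_0 * exp(-qT) - K * exp(-rT).
S_0 * exp(-qT) = 96.7200 * 1.00000000 = 96.72000000
K * exp(-rT) = 105.2200 * 0.98117936 = 103.23969250
P = C - S*exp(-qT) + K*exp(-rT)
P = 0.8719 - 96.72000000 + 103.23969250 = 7.3916


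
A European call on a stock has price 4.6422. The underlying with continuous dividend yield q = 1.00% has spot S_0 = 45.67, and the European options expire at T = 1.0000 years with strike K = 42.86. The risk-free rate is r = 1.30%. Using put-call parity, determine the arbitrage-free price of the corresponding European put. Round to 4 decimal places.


Answer: Put price = 1.7331

Derivation:
Put-call parity: C - P = S_0 * exp(-qT) - K * exp(-rT).
S_0 * exp(-qT) = 45.6700 * 0.99004983 = 45.21557591
K * exp(-rT) = 42.8600 * 0.98708414 = 42.30642603
P = C - S*exp(-qT) + K*exp(-rT)
P = 4.6422 - 45.21557591 + 42.30642603 = 1.7331


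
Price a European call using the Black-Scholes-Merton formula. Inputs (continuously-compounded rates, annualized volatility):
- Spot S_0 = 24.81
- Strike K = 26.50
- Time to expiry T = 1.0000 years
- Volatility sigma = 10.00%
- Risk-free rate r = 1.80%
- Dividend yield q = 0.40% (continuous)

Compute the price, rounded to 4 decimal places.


d1 = (ln(S/K) + (r - q + 0.5*sigma^2) * T) / (sigma * sqrt(T)) = -0.46897935
d2 = d1 - sigma * sqrt(T) = -0.56897935
exp(-rT) = 0.98216103; exp(-qT) = 0.99600799
C = S_0 * exp(-qT) * N(d1) - K * exp(-rT) * N(d2)
N(d1) = 0.31954220; N(d2) = 0.28468508
C = 24.8100 * 0.99600799 * 0.31954220 - 26.5000 * 0.98216103 * 0.28468508 = 0.4866

Answer: Price = 0.4866


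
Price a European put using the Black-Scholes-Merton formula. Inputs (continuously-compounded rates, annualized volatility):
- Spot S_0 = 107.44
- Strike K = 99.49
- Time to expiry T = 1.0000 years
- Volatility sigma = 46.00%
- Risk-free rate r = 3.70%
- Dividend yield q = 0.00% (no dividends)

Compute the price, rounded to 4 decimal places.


Answer: Price = 13.2637

Derivation:
d1 = (ln(S/K) + (r - q + 0.5*sigma^2) * T) / (sigma * sqrt(T)) = 0.47755525
d2 = d1 - sigma * sqrt(T) = 0.01755525
exp(-rT) = 0.96367614; exp(-qT) = 1.00000000
P = K * exp(-rT) * N(-d2) - S_0 * exp(-qT) * N(-d1)
N(-d1) = 0.31648339; N(-d2) = 0.49299683
P = 99.4900 * 0.96367614 * 0.49299683 - 107.4400 * 1.00000000 * 0.31648339 = 13.2637


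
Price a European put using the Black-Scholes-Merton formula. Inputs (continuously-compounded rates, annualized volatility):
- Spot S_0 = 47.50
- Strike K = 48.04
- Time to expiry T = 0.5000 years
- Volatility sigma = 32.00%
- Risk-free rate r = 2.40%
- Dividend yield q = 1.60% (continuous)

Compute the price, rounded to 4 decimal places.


d1 = (ln(S/K) + (r - q + 0.5*sigma^2) * T) / (sigma * sqrt(T)) = 0.08085640
d2 = d1 - sigma * sqrt(T) = -0.14541777
exp(-rT) = 0.98807171; exp(-qT) = 0.99203191
P = K * exp(-rT) * N(-d2) - S_0 * exp(-qT) * N(-d1)
N(-d1) = 0.46777808; N(-d2) = 0.55780948
P = 48.0400 * 0.98807171 * 0.55780948 - 47.5000 * 0.99203191 * 0.46777808 = 4.4351

Answer: Price = 4.4351


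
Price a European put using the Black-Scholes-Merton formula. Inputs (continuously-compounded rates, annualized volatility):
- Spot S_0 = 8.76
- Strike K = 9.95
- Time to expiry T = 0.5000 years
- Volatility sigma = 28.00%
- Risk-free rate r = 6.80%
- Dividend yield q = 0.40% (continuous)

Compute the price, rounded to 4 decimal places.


Answer: Price = 1.2434

Derivation:
d1 = (ln(S/K) + (r - q + 0.5*sigma^2) * T) / (sigma * sqrt(T)) = -0.38272986
d2 = d1 - sigma * sqrt(T) = -0.58071976
exp(-rT) = 0.96657150; exp(-qT) = 0.99800200
P = K * exp(-rT) * N(-d2) - S_0 * exp(-qT) * N(-d1)
N(-d1) = 0.64903996; N(-d2) = 0.71928533
P = 9.9500 * 0.96657150 * 0.71928533 - 8.7600 * 0.99800200 * 0.64903996 = 1.2434


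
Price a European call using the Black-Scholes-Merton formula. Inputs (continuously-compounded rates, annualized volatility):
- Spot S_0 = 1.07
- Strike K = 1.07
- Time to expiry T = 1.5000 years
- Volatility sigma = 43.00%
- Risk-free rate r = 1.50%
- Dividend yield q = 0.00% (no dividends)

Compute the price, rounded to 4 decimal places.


Answer: Price = 0.2319

Derivation:
d1 = (ln(S/K) + (r - q + 0.5*sigma^2) * T) / (sigma * sqrt(T)) = 0.30604381
d2 = d1 - sigma * sqrt(T) = -0.22059649
exp(-rT) = 0.97775124; exp(-qT) = 1.00000000
C = S_0 * exp(-qT) * N(d1) - K * exp(-rT) * N(d2)
N(d1) = 0.62021435; N(d2) = 0.41270332
C = 1.0700 * 1.00000000 * 0.62021435 - 1.0700 * 0.97775124 * 0.41270332 = 0.2319


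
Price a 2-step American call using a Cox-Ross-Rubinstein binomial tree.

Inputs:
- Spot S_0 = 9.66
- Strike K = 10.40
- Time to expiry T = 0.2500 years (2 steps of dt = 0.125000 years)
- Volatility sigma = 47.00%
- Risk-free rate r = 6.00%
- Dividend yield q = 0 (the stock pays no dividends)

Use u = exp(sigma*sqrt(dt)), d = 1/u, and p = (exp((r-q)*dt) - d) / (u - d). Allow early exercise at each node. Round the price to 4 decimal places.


dt = T/N = 0.125000
u = exp(sigma*sqrt(dt)) = 1.180774; d = 1/u = 0.846902
p = (exp((r-q)*dt) - d) / (u - d) = 0.481101
Discount per step: exp(-r*dt) = 0.992528
Stock lattice S(k, i) with i counting down-moves:
  k=0: S(0,0) = 9.6600
  k=1: S(1,0) = 11.4063; S(1,1) = 8.1811
  k=2: S(2,0) = 13.4682; S(2,1) = 9.6600; S(2,2) = 6.9286
Terminal payoffs V(N, i) = max(S_T - K, 0):
  V(2,0) = 3.068233; V(2,1) = 0.000000; V(2,2) = 0.000000
Backward induction: V(k, i) = exp(-r*dt) * [p * V(k+1, i) + (1-p) * V(k+1, i+1)]; then take max(V_cont, immediate exercise) for American.
  V(1,0) = exp(-r*dt) * [p*3.068233 + (1-p)*0.000000] = 1.465101; exercise = 1.006276; V(1,0) = max -> 1.465101
  V(1,1) = exp(-r*dt) * [p*0.000000 + (1-p)*0.000000] = 0.000000; exercise = 0.000000; V(1,1) = max -> 0.000000
  V(0,0) = exp(-r*dt) * [p*1.465101 + (1-p)*0.000000] = 0.699595; exercise = 0.000000; V(0,0) = max -> 0.699595

Answer: Price = V(0,0) = 0.6996


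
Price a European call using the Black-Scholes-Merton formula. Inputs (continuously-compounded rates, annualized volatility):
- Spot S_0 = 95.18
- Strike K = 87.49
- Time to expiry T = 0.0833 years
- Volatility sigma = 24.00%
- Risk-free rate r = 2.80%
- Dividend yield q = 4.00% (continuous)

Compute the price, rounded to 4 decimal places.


d1 = (ln(S/K) + (r - q + 0.5*sigma^2) * T) / (sigma * sqrt(T)) = 1.23642315
d2 = d1 - sigma * sqrt(T) = 1.16715498
exp(-rT) = 0.99767032; exp(-qT) = 0.99667354
C = S_0 * exp(-qT) * N(d1) - K * exp(-rT) * N(d2)
N(d1) = 0.89184934; N(d2) = 0.87842611
C = 95.1800 * 0.99667354 * 0.89184934 - 87.4900 * 0.99767032 * 0.87842611 = 7.9294

Answer: Price = 7.9294


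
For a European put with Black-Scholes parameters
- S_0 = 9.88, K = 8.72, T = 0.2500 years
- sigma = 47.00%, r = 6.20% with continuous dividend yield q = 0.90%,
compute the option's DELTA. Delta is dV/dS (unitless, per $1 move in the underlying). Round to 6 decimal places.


d1 = 0.7053437185; d2 = 0.4703437185
phi(d1) = 0.3110836556; exp(-qT) = 0.9977525294; exp(-rT) = 0.9846195068
N(-d1) = 0.2402981799
Delta = -exp(-qT) * N(-d1) = -0.9977525294 * 0.2402981799 = -0.239758

Answer: Delta = -0.239758


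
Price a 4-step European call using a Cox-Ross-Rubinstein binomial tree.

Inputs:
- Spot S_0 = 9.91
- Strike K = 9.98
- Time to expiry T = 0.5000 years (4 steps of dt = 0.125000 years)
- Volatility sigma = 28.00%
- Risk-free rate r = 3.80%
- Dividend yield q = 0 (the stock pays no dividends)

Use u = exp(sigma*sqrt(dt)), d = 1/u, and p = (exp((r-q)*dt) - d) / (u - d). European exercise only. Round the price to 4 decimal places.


dt = T/N = 0.125000
u = exp(sigma*sqrt(dt)) = 1.104061; d = 1/u = 0.905747
p = (exp((r-q)*dt) - d) / (u - d) = 0.499280
Discount per step: exp(-r*dt) = 0.995261
Stock lattice S(k, i) with i counting down-moves:
  k=0: S(0,0) = 9.9100
  k=1: S(1,0) = 10.9412; S(1,1) = 8.9760
  k=2: S(2,0) = 12.0798; S(2,1) = 9.9100; S(2,2) = 8.1299
  k=3: S(3,0) = 13.3368; S(3,1) = 10.9412; S(3,2) = 8.9760; S(3,3) = 7.3637
  k=4: S(4,0) = 14.7247; S(4,1) = 12.0798; S(4,2) = 9.9100; S(4,3) = 8.1299; S(4,4) = 6.6696
Terminal payoffs V(N, i) = max(S_T - K, 0):
  V(4,0) = 4.744667; V(4,1) = 2.099795; V(4,2) = 0.000000; V(4,3) = 0.000000; V(4,4) = 0.000000
Backward induction: V(k, i) = exp(-r*dt) * [p * V(k+1, i) + (1-p) * V(k+1, i+1)].
  V(3,0) = exp(-r*dt) * [p*4.744667 + (1-p)*2.099795] = 3.404120
  V(3,1) = exp(-r*dt) * [p*2.099795 + (1-p)*0.000000] = 1.043419
  V(3,2) = exp(-r*dt) * [p*0.000000 + (1-p)*0.000000] = 0.000000
  V(3,3) = exp(-r*dt) * [p*0.000000 + (1-p)*0.000000] = 0.000000
  V(2,0) = exp(-r*dt) * [p*3.404120 + (1-p)*1.043419] = 2.211541
  V(2,1) = exp(-r*dt) * [p*1.043419 + (1-p)*0.000000] = 0.518490
  V(2,2) = exp(-r*dt) * [p*0.000000 + (1-p)*0.000000] = 0.000000
  V(1,0) = exp(-r*dt) * [p*2.211541 + (1-p)*0.518490] = 1.357334
  V(1,1) = exp(-r*dt) * [p*0.518490 + (1-p)*0.000000] = 0.257645
  V(0,0) = exp(-r*dt) * [p*1.357334 + (1-p)*0.257645] = 0.802876

Answer: Price = V(0,0) = 0.8029


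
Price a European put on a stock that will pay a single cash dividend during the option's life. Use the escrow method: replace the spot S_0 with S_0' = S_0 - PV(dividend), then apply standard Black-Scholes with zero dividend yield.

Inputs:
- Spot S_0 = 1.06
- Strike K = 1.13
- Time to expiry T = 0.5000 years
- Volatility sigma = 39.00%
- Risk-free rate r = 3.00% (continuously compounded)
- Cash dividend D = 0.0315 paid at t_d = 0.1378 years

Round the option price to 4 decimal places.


Answer: Price = 0.1645

Derivation:
PV(D) = D * exp(-r * t_d) = 0.0315 * 0.99587453 = 0.03137005
S_0' = S_0 - PV(D) = 1.0600 - 0.03137005 = 1.02862995
d1 = (ln(S_0'/K) + (r + sigma^2/2)*T) / (sigma*sqrt(T)) = -0.14854631
d2 = d1 - sigma*sqrt(T) = -0.42431795
exp(-rT) = 0.98511194
N(-d1) = 0.55904418; N(-d2) = 0.66433303
P = K * exp(-rT) * N(-d2) - S_0' * N(-d1) = 1.1300 * 0.98511194 * 0.66433303 - 1.02862995 * 0.55904418 = 0.1645


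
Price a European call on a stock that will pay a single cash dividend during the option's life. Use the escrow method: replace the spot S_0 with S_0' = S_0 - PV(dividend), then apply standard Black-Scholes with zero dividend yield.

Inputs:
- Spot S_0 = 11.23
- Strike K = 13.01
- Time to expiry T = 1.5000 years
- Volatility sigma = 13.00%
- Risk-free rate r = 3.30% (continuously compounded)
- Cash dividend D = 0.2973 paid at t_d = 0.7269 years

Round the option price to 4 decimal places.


PV(D) = D * exp(-r * t_d) = 0.2973 * 0.97629772 = 0.29025331
S_0' = S_0 - PV(D) = 11.2300 - 0.29025331 = 10.93974669
d1 = (ln(S_0'/K) + (r + sigma^2/2)*T) / (sigma*sqrt(T)) = -0.69804585
d2 = d1 - sigma*sqrt(T) = -0.85726269
exp(-rT) = 0.95170516
N(d1) = 0.24257426; N(d2) = 0.19564986
C = S_0' * N(d1) - K * exp(-rT) * N(d2) = 10.93974669 * 0.24257426 - 13.0100 * 0.95170516 * 0.19564986 = 0.2312

Answer: Price = 0.2312


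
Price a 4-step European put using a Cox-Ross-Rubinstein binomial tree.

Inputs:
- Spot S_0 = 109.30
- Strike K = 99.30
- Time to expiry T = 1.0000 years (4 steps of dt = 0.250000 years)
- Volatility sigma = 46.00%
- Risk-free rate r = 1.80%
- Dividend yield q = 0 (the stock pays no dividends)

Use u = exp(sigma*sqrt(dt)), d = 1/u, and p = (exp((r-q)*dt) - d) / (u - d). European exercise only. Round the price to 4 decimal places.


dt = T/N = 0.250000
u = exp(sigma*sqrt(dt)) = 1.258600; d = 1/u = 0.794534
p = (exp((r-q)*dt) - d) / (u - d) = 0.452471
Discount per step: exp(-r*dt) = 0.995510
Stock lattice S(k, i) with i counting down-moves:
  k=0: S(0,0) = 109.3000
  k=1: S(1,0) = 137.5650; S(1,1) = 86.8425
  k=2: S(2,0) = 173.1393; S(2,1) = 109.3000; S(2,2) = 68.9993
  k=3: S(3,0) = 217.9131; S(3,1) = 137.5650; S(3,2) = 86.8425; S(3,3) = 54.8223
  k=4: S(4,0) = 274.2654; S(4,1) = 173.1393; S(4,2) = 109.3000; S(4,3) = 68.9993; S(4,4) = 43.5581
Terminal payoffs V(N, i) = max(K - S_T, 0):
  V(4,0) = 0.000000; V(4,1) = 0.000000; V(4,2) = 0.000000; V(4,3) = 30.300698; V(4,4) = 55.741869
Backward induction: V(k, i) = exp(-r*dt) * [p * V(k+1, i) + (1-p) * V(k+1, i+1)].
  V(3,0) = exp(-r*dt) * [p*0.000000 + (1-p)*0.000000] = 0.000000
  V(3,1) = exp(-r*dt) * [p*0.000000 + (1-p)*0.000000] = 0.000000
  V(3,2) = exp(-r*dt) * [p*0.000000 + (1-p)*30.300698] = 16.516025
  V(3,3) = exp(-r*dt) * [p*30.300698 + (1-p)*55.741869] = 44.031890
  V(2,0) = exp(-r*dt) * [p*0.000000 + (1-p)*0.000000] = 0.000000
  V(2,1) = exp(-r*dt) * [p*0.000000 + (1-p)*16.516025] = 9.002402
  V(2,2) = exp(-r*dt) * [p*16.516025 + (1-p)*44.031890] = 31.439963
  V(1,0) = exp(-r*dt) * [p*0.000000 + (1-p)*9.002402] = 4.906946
  V(1,1) = exp(-r*dt) * [p*9.002402 + (1-p)*31.439963] = 21.192041
  V(0,0) = exp(-r*dt) * [p*4.906946 + (1-p)*21.192041] = 13.761444

Answer: Price = V(0,0) = 13.7614


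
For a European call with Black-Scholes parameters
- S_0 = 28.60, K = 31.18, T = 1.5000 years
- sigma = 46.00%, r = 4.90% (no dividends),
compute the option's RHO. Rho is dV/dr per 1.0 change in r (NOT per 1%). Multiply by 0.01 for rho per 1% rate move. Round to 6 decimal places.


Answer: Rho = 16.528804

Derivation:
d1 = 0.2588469073; d2 = -0.3045357336
phi(d1) = 0.3857987595; exp(-qT) = 1.0000000000; exp(-rT) = 0.9291361458
N(d2) = 0.3803598866
Rho = K*T*exp(-rT)*N(d2) = 31.1800 * 1.5000 * 0.9291361458 * 0.3803598866 = 16.528804


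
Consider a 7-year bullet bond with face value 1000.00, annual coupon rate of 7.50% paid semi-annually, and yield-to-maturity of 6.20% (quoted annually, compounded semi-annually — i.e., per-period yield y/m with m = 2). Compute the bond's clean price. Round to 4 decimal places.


Answer: Price = 1072.9265

Derivation:
Coupon per period c = face * coupon_rate / m = 37.500000
Periods per year m = 2; per-period yield y/m = 0.031000
Number of cashflows N = 14
Cashflows (t years, CF_t, discount factor 1/(1+y/m)^(m*t), PV):
  t = 0.5000: CF_t = 37.500000, DF = 0.969932, PV = 36.372454
  t = 1.0000: CF_t = 37.500000, DF = 0.940768, PV = 35.278811
  t = 1.5000: CF_t = 37.500000, DF = 0.912481, PV = 34.218051
  t = 2.0000: CF_t = 37.500000, DF = 0.885045, PV = 33.189186
  t = 2.5000: CF_t = 37.500000, DF = 0.858434, PV = 32.191257
  t = 3.0000: CF_t = 37.500000, DF = 0.832622, PV = 31.223334
  t = 3.5000: CF_t = 37.500000, DF = 0.807587, PV = 30.284514
  t = 4.0000: CF_t = 37.500000, DF = 0.783305, PV = 29.373923
  t = 4.5000: CF_t = 37.500000, DF = 0.759752, PV = 28.490711
  t = 5.0000: CF_t = 37.500000, DF = 0.736908, PV = 27.634055
  t = 5.5000: CF_t = 37.500000, DF = 0.714751, PV = 26.803157
  t = 6.0000: CF_t = 37.500000, DF = 0.693260, PV = 25.997242
  t = 6.5000: CF_t = 37.500000, DF = 0.672415, PV = 25.215560
  t = 7.0000: CF_t = 1037.500000, DF = 0.652197, PV = 676.654215
Price P = sum_t PV_t = 1072.926470


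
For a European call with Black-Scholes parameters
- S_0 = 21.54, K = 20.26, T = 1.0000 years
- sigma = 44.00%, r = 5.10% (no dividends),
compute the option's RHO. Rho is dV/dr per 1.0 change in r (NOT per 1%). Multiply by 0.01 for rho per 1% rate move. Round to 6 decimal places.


Answer: Rho = 9.896194

Derivation:
d1 = 0.4751435748; d2 = 0.0351435748
phi(d1) = 0.3563580691; exp(-qT) = 1.0000000000; exp(-rT) = 0.9502786705
N(d2) = 0.5140173724
Rho = K*T*exp(-rT)*N(d2) = 20.2600 * 1.0000 * 0.9502786705 * 0.5140173724 = 9.896194


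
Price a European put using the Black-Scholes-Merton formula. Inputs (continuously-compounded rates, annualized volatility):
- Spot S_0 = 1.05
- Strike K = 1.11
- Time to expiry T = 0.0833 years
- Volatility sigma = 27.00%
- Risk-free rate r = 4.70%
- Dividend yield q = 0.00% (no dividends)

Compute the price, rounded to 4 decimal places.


Answer: Price = 0.0684

Derivation:
d1 = (ln(S/K) + (r - q + 0.5*sigma^2) * T) / (sigma * sqrt(T)) = -0.62390000
d2 = d1 - sigma * sqrt(T) = -0.70182670
exp(-rT) = 0.99609255; exp(-qT) = 1.00000000
P = K * exp(-rT) * N(-d2) - S_0 * exp(-qT) * N(-d1)
N(-d1) = 0.73365337; N(-d2) = 0.75860638
P = 1.1100 * 0.99609255 * 0.75860638 - 1.0500 * 1.00000000 * 0.73365337 = 0.0684


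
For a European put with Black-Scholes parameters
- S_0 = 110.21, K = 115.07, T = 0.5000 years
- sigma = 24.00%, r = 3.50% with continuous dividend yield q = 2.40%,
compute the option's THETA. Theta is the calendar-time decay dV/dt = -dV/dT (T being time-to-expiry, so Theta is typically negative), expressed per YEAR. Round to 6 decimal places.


Answer: Theta = -6.297217

Derivation:
d1 = -0.1370196291; d2 = -0.3067252566
phi(d1) = 0.3952148561; exp(-qT) = 0.9880717129; exp(-rT) = 0.9826522357
Theta = -S*exp(-qT)*phi(d1)*sigma/(2*sqrt(T)) + r*K*exp(-rT)*N(-d2) - q*S*exp(-qT)*N(-d1)
N(-d1) = 0.5544923602; N(-d2) = 0.6204737481; sqrt(T) = 0.7071067812
Term 1 = -110.2100 * 0.9880717129 * 0.3952148561 * 0.2400 / (2 * 0.7071067812) = -7.3036335313
Term 2 = 0.0350 * 115.0700 * 0.9826522357 * 0.6204737481 = 2.4555762002
Term 3 = -0.0240 * 110.2100 * 0.9880717129 * 0.5544923602 = -1.4491597968
Theta = -7.3036335313 + (2.4555762002) + (-1.4491597968) = -6.297217


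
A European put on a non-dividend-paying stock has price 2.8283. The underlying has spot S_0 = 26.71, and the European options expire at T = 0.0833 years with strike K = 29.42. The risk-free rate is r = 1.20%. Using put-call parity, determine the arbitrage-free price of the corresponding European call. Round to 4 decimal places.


Put-call parity: C - P = S_0 * exp(-qT) - K * exp(-rT).
S_0 * exp(-qT) = 26.7100 * 1.00000000 = 26.71000000
K * exp(-rT) = 29.4200 * 0.99900090 = 29.39060646
C = P + S*exp(-qT) - K*exp(-rT)
C = 2.8283 + 26.71000000 - 29.39060646 = 0.1477

Answer: Call price = 0.1477


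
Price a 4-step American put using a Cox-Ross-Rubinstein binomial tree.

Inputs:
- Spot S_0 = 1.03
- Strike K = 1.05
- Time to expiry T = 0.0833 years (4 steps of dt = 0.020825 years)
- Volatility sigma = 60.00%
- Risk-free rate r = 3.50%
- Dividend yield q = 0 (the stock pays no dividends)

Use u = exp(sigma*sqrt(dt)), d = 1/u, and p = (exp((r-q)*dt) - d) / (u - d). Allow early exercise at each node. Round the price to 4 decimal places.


dt = T/N = 0.020825
u = exp(sigma*sqrt(dt)) = 1.090444; d = 1/u = 0.917057
p = (exp((r-q)*dt) - d) / (u - d) = 0.482572
Discount per step: exp(-r*dt) = 0.999271
Stock lattice S(k, i) with i counting down-moves:
  k=0: S(0,0) = 1.0300
  k=1: S(1,0) = 1.1232; S(1,1) = 0.9446
  k=2: S(2,0) = 1.2247; S(2,1) = 1.0300; S(2,2) = 0.8662
  k=3: S(3,0) = 1.3355; S(3,1) = 1.1232; S(3,2) = 0.9446; S(3,3) = 0.7944
  k=4: S(4,0) = 1.4563; S(4,1) = 1.2247; S(4,2) = 1.0300; S(4,3) = 0.8662; S(4,4) = 0.7285
Terminal payoffs V(N, i) = max(K - S_T, 0):
  V(4,0) = 0.000000; V(4,1) = 0.000000; V(4,2) = 0.020000; V(4,3) = 0.183776; V(4,4) = 0.321511
Backward induction: V(k, i) = exp(-r*dt) * [p * V(k+1, i) + (1-p) * V(k+1, i+1)]; then take max(V_cont, immediate exercise) for American.
  V(3,0) = exp(-r*dt) * [p*0.000000 + (1-p)*0.000000] = 0.000000; exercise = 0.000000; V(3,0) = max -> 0.000000
  V(3,1) = exp(-r*dt) * [p*0.000000 + (1-p)*0.020000] = 0.010341; exercise = 0.000000; V(3,1) = max -> 0.010341
  V(3,2) = exp(-r*dt) * [p*0.020000 + (1-p)*0.183776] = 0.104666; exercise = 0.105431; V(3,2) = max -> 0.105431
  V(3,3) = exp(-r*dt) * [p*0.183776 + (1-p)*0.321511] = 0.254858; exercise = 0.255623; V(3,3) = max -> 0.255623
  V(2,0) = exp(-r*dt) * [p*0.000000 + (1-p)*0.010341] = 0.005347; exercise = 0.000000; V(2,0) = max -> 0.005347
  V(2,1) = exp(-r*dt) * [p*0.010341 + (1-p)*0.105431] = 0.059500; exercise = 0.020000; V(2,1) = max -> 0.059500
  V(2,2) = exp(-r*dt) * [p*0.105431 + (1-p)*0.255623] = 0.183011; exercise = 0.183776; V(2,2) = max -> 0.183776
  V(1,0) = exp(-r*dt) * [p*0.005347 + (1-p)*0.059500] = 0.033343; exercise = 0.000000; V(1,0) = max -> 0.033343
  V(1,1) = exp(-r*dt) * [p*0.059500 + (1-p)*0.183776] = 0.123713; exercise = 0.105431; V(1,1) = max -> 0.123713
  V(0,0) = exp(-r*dt) * [p*0.033343 + (1-p)*0.123713] = 0.080045; exercise = 0.020000; V(0,0) = max -> 0.080045

Answer: Price = V(0,0) = 0.0800


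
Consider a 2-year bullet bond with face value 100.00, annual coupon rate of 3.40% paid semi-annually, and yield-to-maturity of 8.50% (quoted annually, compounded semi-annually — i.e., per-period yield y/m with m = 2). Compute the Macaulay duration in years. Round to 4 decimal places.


Answer: Macaulay duration = 1.9476 years

Derivation:
Coupon per period c = face * coupon_rate / m = 1.700000
Periods per year m = 2; per-period yield y/m = 0.042500
Number of cashflows N = 4
Cashflows (t years, CF_t, discount factor 1/(1+y/m)^(m*t), PV):
  t = 0.5000: CF_t = 1.700000, DF = 0.959233, PV = 1.630695
  t = 1.0000: CF_t = 1.700000, DF = 0.920127, PV = 1.564216
  t = 1.5000: CF_t = 1.700000, DF = 0.882616, PV = 1.500447
  t = 2.0000: CF_t = 101.700000, DF = 0.846634, PV = 86.102686
Price P = sum_t PV_t = 90.798045
Macaulay numerator sum_t t * PV_t:
  t * PV_t at t = 0.5000: 0.815348
  t * PV_t at t = 1.0000: 1.564216
  t * PV_t at t = 1.5000: 2.250671
  t * PV_t at t = 2.0000: 172.205371
Macaulay duration D = (sum_t t * PV_t) / P = 176.835606 / 90.798045 = 1.947571


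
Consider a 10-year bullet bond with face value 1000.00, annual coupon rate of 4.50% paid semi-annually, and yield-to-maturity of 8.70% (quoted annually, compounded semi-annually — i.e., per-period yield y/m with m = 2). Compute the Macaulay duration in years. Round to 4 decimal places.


Coupon per period c = face * coupon_rate / m = 22.500000
Periods per year m = 2; per-period yield y/m = 0.043500
Number of cashflows N = 20
Cashflows (t years, CF_t, discount factor 1/(1+y/m)^(m*t), PV):
  t = 0.5000: CF_t = 22.500000, DF = 0.958313, PV = 21.562051
  t = 1.0000: CF_t = 22.500000, DF = 0.918365, PV = 20.663202
  t = 1.5000: CF_t = 22.500000, DF = 0.880081, PV = 19.801822
  t = 2.0000: CF_t = 22.500000, DF = 0.843393, PV = 18.976351
  t = 2.5000: CF_t = 22.500000, DF = 0.808235, PV = 18.185291
  t = 3.0000: CF_t = 22.500000, DF = 0.774543, PV = 17.427207
  t = 3.5000: CF_t = 22.500000, DF = 0.742254, PV = 16.700726
  t = 4.0000: CF_t = 22.500000, DF = 0.711312, PV = 16.004529
  t = 4.5000: CF_t = 22.500000, DF = 0.681660, PV = 15.337354
  t = 5.0000: CF_t = 22.500000, DF = 0.653244, PV = 14.697991
  t = 5.5000: CF_t = 22.500000, DF = 0.626013, PV = 14.085281
  t = 6.0000: CF_t = 22.500000, DF = 0.599916, PV = 13.498114
  t = 6.5000: CF_t = 22.500000, DF = 0.574908, PV = 12.935423
  t = 7.0000: CF_t = 22.500000, DF = 0.550942, PV = 12.396188
  t = 7.5000: CF_t = 22.500000, DF = 0.527975, PV = 11.879433
  t = 8.0000: CF_t = 22.500000, DF = 0.505965, PV = 11.384220
  t = 8.5000: CF_t = 22.500000, DF = 0.484873, PV = 10.909650
  t = 9.0000: CF_t = 22.500000, DF = 0.464661, PV = 10.454863
  t = 9.5000: CF_t = 22.500000, DF = 0.445290, PV = 10.019035
  t = 10.0000: CF_t = 1022.500000, DF = 0.426728, PV = 436.329171
Price P = sum_t PV_t = 723.247901
Macaulay numerator sum_t t * PV_t:
  t * PV_t at t = 0.5000: 10.781025
  t * PV_t at t = 1.0000: 20.663202
  t * PV_t at t = 1.5000: 29.702733
  t * PV_t at t = 2.0000: 37.952702
  t * PV_t at t = 2.5000: 45.463227
  t * PV_t at t = 3.0000: 52.281622
  t * PV_t at t = 3.5000: 58.452540
  t * PV_t at t = 4.0000: 64.018115
  t * PV_t at t = 4.5000: 69.018092
  t * PV_t at t = 5.0000: 73.489956
  t * PV_t at t = 5.5000: 77.469048
  t * PV_t at t = 6.0000: 80.988681
  t * PV_t at t = 6.5000: 84.080247
  t * PV_t at t = 7.0000: 86.773319
  t * PV_t at t = 7.5000: 89.095748
  t * PV_t at t = 8.0000: 91.073757
  t * PV_t at t = 8.5000: 92.732023
  t * PV_t at t = 9.0000: 94.093769
  t * PV_t at t = 9.5000: 95.180835
  t * PV_t at t = 10.0000: 4363.291707
Macaulay duration D = (sum_t t * PV_t) / P = 5616.602351 / 723.247901 = 7.765805

Answer: Macaulay duration = 7.7658 years


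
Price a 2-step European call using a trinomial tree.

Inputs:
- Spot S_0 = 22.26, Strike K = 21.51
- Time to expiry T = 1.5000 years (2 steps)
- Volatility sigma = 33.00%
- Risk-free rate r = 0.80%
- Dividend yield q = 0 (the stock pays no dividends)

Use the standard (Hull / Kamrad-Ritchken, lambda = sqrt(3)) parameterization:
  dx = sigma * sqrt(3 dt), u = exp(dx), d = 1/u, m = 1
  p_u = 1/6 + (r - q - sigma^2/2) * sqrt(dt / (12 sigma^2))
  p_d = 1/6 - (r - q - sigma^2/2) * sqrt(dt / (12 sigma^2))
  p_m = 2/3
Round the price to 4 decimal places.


Answer: Price = V(0,0) = 3.6240

Derivation:
dt = T/N = 0.750000; dx = sigma*sqrt(3*dt) = 0.495000
u = exp(dx) = 1.640498; d = 1/u = 0.609571
p_u = 0.131477, p_m = 0.666667, p_d = 0.201856
Discount per step: exp(-r*dt) = 0.994018
Stock lattice S(k, j) with j the centered position index:
  k=0: S(0,+0) = 22.2600
  k=1: S(1,-1) = 13.5690; S(1,+0) = 22.2600; S(1,+1) = 36.5175
  k=2: S(2,-2) = 8.2713; S(2,-1) = 13.5690; S(2,+0) = 22.2600; S(2,+1) = 36.5175; S(2,+2) = 59.9069
Terminal payoffs V(N, j) = max(S_T - K, 0):
  V(2,-2) = 0.000000; V(2,-1) = 0.000000; V(2,+0) = 0.750000; V(2,+1) = 15.007491; V(2,+2) = 38.396879
Backward induction: V(k, j) = exp(-r*dt) * [p_u * V(k+1, j+1) + p_m * V(k+1, j) + p_d * V(k+1, j-1)]
  V(1,-1) = exp(-r*dt) * [p_u*0.750000 + p_m*0.000000 + p_d*0.000000] = 0.098018
  V(1,+0) = exp(-r*dt) * [p_u*15.007491 + p_m*0.750000 + p_d*0.000000] = 2.458350
  V(1,+1) = exp(-r*dt) * [p_u*38.396879 + p_m*15.007491 + p_d*0.750000] = 15.113748
  V(0,+0) = exp(-r*dt) * [p_u*15.113748 + p_m*2.458350 + p_d*0.098018] = 3.623990


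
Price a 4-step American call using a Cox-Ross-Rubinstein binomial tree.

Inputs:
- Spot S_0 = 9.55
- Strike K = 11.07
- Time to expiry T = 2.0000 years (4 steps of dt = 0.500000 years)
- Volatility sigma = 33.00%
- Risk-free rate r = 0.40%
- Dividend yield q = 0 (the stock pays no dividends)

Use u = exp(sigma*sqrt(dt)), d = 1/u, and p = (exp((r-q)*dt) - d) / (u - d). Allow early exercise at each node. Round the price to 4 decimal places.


dt = T/N = 0.500000
u = exp(sigma*sqrt(dt)) = 1.262817; d = 1/u = 0.791880
p = (exp((r-q)*dt) - d) / (u - d) = 0.446178
Discount per step: exp(-r*dt) = 0.998002
Stock lattice S(k, i) with i counting down-moves:
  k=0: S(0,0) = 9.5500
  k=1: S(1,0) = 12.0599; S(1,1) = 7.5625
  k=2: S(2,0) = 15.2295; S(2,1) = 9.5500; S(2,2) = 5.9886
  k=3: S(3,0) = 19.2320; S(3,1) = 12.0599; S(3,2) = 7.5625; S(3,3) = 4.7422
  k=4: S(4,0) = 24.2865; S(4,1) = 15.2295; S(4,2) = 9.5500; S(4,3) = 5.9886; S(4,4) = 3.7553
Terminal payoffs V(N, i) = max(S_T - K, 0):
  V(4,0) = 13.216536; V(4,1) = 4.159459; V(4,2) = 0.000000; V(4,3) = 0.000000; V(4,4) = 0.000000
Backward induction: V(k, i) = exp(-r*dt) * [p * V(k+1, i) + (1-p) * V(k+1, i+1)]; then take max(V_cont, immediate exercise) for American.
  V(3,0) = exp(-r*dt) * [p*13.216536 + (1-p)*4.159459] = 8.184143; exercise = 8.162025; V(3,0) = max -> 8.184143
  V(3,1) = exp(-r*dt) * [p*4.159459 + (1-p)*0.000000] = 1.852151; exercise = 0.989906; V(3,1) = max -> 1.852151
  V(3,2) = exp(-r*dt) * [p*0.000000 + (1-p)*0.000000] = 0.000000; exercise = 0.000000; V(3,2) = max -> 0.000000
  V(3,3) = exp(-r*dt) * [p*0.000000 + (1-p)*0.000000] = 0.000000; exercise = 0.000000; V(3,3) = max -> 0.000000
  V(2,0) = exp(-r*dt) * [p*8.184143 + (1-p)*1.852151] = 4.668002; exercise = 4.159459; V(2,0) = max -> 4.668002
  V(2,1) = exp(-r*dt) * [p*1.852151 + (1-p)*0.000000] = 0.824738; exercise = 0.000000; V(2,1) = max -> 0.824738
  V(2,2) = exp(-r*dt) * [p*0.000000 + (1-p)*0.000000] = 0.000000; exercise = 0.000000; V(2,2) = max -> 0.000000
  V(1,0) = exp(-r*dt) * [p*4.668002 + (1-p)*0.824738] = 2.534444; exercise = 0.989906; V(1,0) = max -> 2.534444
  V(1,1) = exp(-r*dt) * [p*0.824738 + (1-p)*0.000000] = 0.367245; exercise = 0.000000; V(1,1) = max -> 0.367245
  V(0,0) = exp(-r*dt) * [p*2.534444 + (1-p)*0.367245] = 1.331536; exercise = 0.000000; V(0,0) = max -> 1.331536

Answer: Price = V(0,0) = 1.3315


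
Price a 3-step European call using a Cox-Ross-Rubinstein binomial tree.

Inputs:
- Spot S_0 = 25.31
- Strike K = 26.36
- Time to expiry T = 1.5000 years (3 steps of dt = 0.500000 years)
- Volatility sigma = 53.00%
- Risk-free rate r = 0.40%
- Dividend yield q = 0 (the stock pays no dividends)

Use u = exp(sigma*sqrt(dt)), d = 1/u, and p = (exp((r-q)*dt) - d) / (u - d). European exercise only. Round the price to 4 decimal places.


Answer: Price = V(0,0) = 6.6241

Derivation:
dt = T/N = 0.500000
u = exp(sigma*sqrt(dt)) = 1.454652; d = 1/u = 0.687450
p = (exp((r-q)*dt) - d) / (u - d) = 0.409999
Discount per step: exp(-r*dt) = 0.998002
Stock lattice S(k, i) with i counting down-moves:
  k=0: S(0,0) = 25.3100
  k=1: S(1,0) = 36.8172; S(1,1) = 17.3994
  k=2: S(2,0) = 53.5563; S(2,1) = 25.3100; S(2,2) = 11.9612
  k=3: S(3,0) = 77.9057; S(3,1) = 36.8172; S(3,2) = 17.3994; S(3,3) = 8.2227
Terminal payoffs V(N, i) = max(S_T - K, 0):
  V(3,0) = 51.545718; V(3,1) = 10.457238; V(3,2) = 0.000000; V(3,3) = 0.000000
Backward induction: V(k, i) = exp(-r*dt) * [p * V(k+1, i) + (1-p) * V(k+1, i+1)].
  V(2,0) = exp(-r*dt) * [p*51.545718 + (1-p)*10.457238] = 27.248931
  V(2,1) = exp(-r*dt) * [p*10.457238 + (1-p)*0.000000] = 4.278893
  V(2,2) = exp(-r*dt) * [p*0.000000 + (1-p)*0.000000] = 0.000000
  V(1,0) = exp(-r*dt) * [p*27.248931 + (1-p)*4.278893] = 13.669225
  V(1,1) = exp(-r*dt) * [p*4.278893 + (1-p)*0.000000] = 1.750838
  V(0,0) = exp(-r*dt) * [p*13.669225 + (1-p)*1.750838] = 6.624106


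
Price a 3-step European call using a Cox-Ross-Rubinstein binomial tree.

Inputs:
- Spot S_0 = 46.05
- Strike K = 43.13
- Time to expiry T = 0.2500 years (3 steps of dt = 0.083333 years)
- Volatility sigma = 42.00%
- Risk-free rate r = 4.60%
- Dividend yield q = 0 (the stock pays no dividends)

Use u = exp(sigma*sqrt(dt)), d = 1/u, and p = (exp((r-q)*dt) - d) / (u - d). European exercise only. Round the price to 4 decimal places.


Answer: Price = V(0,0) = 5.8014

Derivation:
dt = T/N = 0.083333
u = exp(sigma*sqrt(dt)) = 1.128900; d = 1/u = 0.885818
p = (exp((r-q)*dt) - d) / (u - d) = 0.485526
Discount per step: exp(-r*dt) = 0.996174
Stock lattice S(k, i) with i counting down-moves:
  k=0: S(0,0) = 46.0500
  k=1: S(1,0) = 51.9858; S(1,1) = 40.7919
  k=2: S(2,0) = 58.6868; S(2,1) = 46.0500; S(2,2) = 36.1342
  k=3: S(3,0) = 66.2515; S(3,1) = 51.9858; S(3,2) = 40.7919; S(3,3) = 32.0084
Terminal payoffs V(N, i) = max(S_T - K, 0):
  V(3,0) = 23.121522; V(3,1) = 8.855837; V(3,2) = 0.000000; V(3,3) = 0.000000
Backward induction: V(k, i) = exp(-r*dt) * [p * V(k+1, i) + (1-p) * V(k+1, i+1)].
  V(2,0) = exp(-r*dt) * [p*23.121522 + (1-p)*8.855837] = 15.721818
  V(2,1) = exp(-r*dt) * [p*8.855837 + (1-p)*0.000000] = 4.283290
  V(2,2) = exp(-r*dt) * [p*0.000000 + (1-p)*0.000000] = 0.000000
  V(1,0) = exp(-r*dt) * [p*15.721818 + (1-p)*4.283290] = 9.799359
  V(1,1) = exp(-r*dt) * [p*4.283290 + (1-p)*0.000000] = 2.071693
  V(0,0) = exp(-r*dt) * [p*9.799359 + (1-p)*2.071693] = 5.801396


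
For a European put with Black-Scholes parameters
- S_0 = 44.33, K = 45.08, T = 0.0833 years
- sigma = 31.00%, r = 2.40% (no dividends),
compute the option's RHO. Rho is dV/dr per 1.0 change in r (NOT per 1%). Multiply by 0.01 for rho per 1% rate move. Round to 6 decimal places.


Answer: Rho = -2.185371

Derivation:
d1 = -0.1204326340; d2 = -0.2099040261
phi(d1) = 0.3960596123; exp(-qT) = 1.0000000000; exp(-rT) = 0.9980027971
N(-d2) = 0.5831287101
Rho = -K*T*exp(-rT)*N(-d2) = -45.0800 * 0.0833 * 0.9980027971 * 0.5831287101 = -2.185371


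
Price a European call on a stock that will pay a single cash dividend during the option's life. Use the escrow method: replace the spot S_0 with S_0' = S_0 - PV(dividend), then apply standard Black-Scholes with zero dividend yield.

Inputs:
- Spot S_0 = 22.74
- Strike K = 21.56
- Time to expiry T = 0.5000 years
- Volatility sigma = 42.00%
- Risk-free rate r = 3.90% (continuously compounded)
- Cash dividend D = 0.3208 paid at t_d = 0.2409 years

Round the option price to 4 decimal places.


PV(D) = D * exp(-r * t_d) = 0.3208 * 0.99064890 = 0.31780017
S_0' = S_0 - PV(D) = 22.7400 - 0.31780017 = 22.42219983
d1 = (ln(S_0'/K) + (r + sigma^2/2)*T) / (sigma*sqrt(T)) = 0.34618529
d2 = d1 - sigma*sqrt(T) = 0.04920044
exp(-rT) = 0.98068890
N(d1) = 0.63539827; N(d2) = 0.51962022
C = S_0' * N(d1) - K * exp(-rT) * N(d2) = 22.42219983 * 0.63539827 - 21.5600 * 0.98068890 * 0.51962022 = 3.2604

Answer: Price = 3.2604


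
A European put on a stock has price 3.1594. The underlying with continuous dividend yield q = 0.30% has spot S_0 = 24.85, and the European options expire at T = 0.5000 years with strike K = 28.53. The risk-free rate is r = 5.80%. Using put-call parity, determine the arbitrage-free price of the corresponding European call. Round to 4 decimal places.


Put-call parity: C - P = S_0 * exp(-qT) - K * exp(-rT).
S_0 * exp(-qT) = 24.8500 * 0.99850112 = 24.81275294
K * exp(-rT) = 28.5300 * 0.97141646 = 27.71451173
C = P + S*exp(-qT) - K*exp(-rT)
C = 3.1594 + 24.81275294 - 27.71451173 = 0.2576

Answer: Call price = 0.2576


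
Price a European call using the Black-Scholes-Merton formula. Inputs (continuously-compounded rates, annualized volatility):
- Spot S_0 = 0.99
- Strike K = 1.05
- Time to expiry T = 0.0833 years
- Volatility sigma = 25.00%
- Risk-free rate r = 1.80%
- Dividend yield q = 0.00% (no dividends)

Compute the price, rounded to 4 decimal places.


Answer: Price = 0.0089

Derivation:
d1 = (ln(S/K) + (r - q + 0.5*sigma^2) * T) / (sigma * sqrt(T)) = -0.75862337
d2 = d1 - sigma * sqrt(T) = -0.83077772
exp(-rT) = 0.99850172; exp(-qT) = 1.00000000
C = S_0 * exp(-qT) * N(d1) - K * exp(-rT) * N(d2)
N(d1) = 0.22403894; N(d2) = 0.20304961
C = 0.9900 * 1.00000000 * 0.22403894 - 1.0500 * 0.99850172 * 0.20304961 = 0.0089


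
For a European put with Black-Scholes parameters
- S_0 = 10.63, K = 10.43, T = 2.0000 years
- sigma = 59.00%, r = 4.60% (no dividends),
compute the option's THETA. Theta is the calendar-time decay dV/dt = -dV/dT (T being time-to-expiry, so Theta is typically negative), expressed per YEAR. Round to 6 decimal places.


d1 = 0.5502176719; d2 = -0.2841683299
phi(d1) = 0.3429027923; exp(-qT) = 1.0000000000; exp(-rT) = 0.9121051495
Theta = -S*exp(-qT)*phi(d1)*sigma/(2*sqrt(T)) + r*K*exp(-rT)*N(-d2) - q*S*exp(-qT)*N(-d1)
N(-d1) = 0.2910850420; N(-d2) = 0.6118593078; sqrt(T) = 1.4142135624
Term 1 = -10.6300 * 1.0000000000 * 0.3429027923 * 0.5900 / (2 * 1.4142135624) = -0.7603460678
Term 2 = 0.0460 * 10.4300 * 0.9121051495 * 0.6118593078 = 0.2677556346
Term 3 = 0 (no dividend yield, q = 0)
Theta = -0.7603460678 + (0.2677556346) + (0.0000000000) = -0.492590

Answer: Theta = -0.492590


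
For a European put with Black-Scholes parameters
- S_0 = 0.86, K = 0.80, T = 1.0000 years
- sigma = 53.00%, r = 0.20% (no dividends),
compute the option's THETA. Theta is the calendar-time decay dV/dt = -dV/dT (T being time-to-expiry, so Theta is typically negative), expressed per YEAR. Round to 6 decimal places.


d1 = 0.4052276634; d2 = -0.1247723366
phi(d1) = 0.3674958464; exp(-qT) = 1.0000000000; exp(-rT) = 0.9980019987
Theta = -S*exp(-qT)*phi(d1)*sigma/(2*sqrt(T)) + r*K*exp(-rT)*N(-d2) - q*S*exp(-qT)*N(-d1)
N(-d1) = 0.3426550863; N(-d2) = 0.5496481058; sqrt(T) = 1.0000000000
Term 1 = -0.8600 * 1.0000000000 * 0.3674958464 * 0.5300 / (2 * 1.0000000000) = -0.0837523034
Term 2 = 0.0020 * 0.8000 * 0.9980019987 * 0.5496481058 = 0.0008776799
Term 3 = 0 (no dividend yield, q = 0)
Theta = -0.0837523034 + (0.0008776799) + (0.0000000000) = -0.082875

Answer: Theta = -0.082875


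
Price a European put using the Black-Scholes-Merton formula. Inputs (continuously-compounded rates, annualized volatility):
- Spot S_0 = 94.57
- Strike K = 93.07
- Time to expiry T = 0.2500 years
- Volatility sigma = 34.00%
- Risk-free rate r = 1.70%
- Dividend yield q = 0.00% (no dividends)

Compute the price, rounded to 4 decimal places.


d1 = (ln(S/K) + (r - q + 0.5*sigma^2) * T) / (sigma * sqrt(T)) = 0.20404943
d2 = d1 - sigma * sqrt(T) = 0.03404943
exp(-rT) = 0.99575902; exp(-qT) = 1.00000000
P = K * exp(-rT) * N(-d2) - S_0 * exp(-qT) * N(-d1)
N(-d1) = 0.41915744; N(-d2) = 0.48641887
P = 93.0700 * 0.99575902 * 0.48641887 - 94.5700 * 1.00000000 * 0.41915744 = 5.4393

Answer: Price = 5.4393


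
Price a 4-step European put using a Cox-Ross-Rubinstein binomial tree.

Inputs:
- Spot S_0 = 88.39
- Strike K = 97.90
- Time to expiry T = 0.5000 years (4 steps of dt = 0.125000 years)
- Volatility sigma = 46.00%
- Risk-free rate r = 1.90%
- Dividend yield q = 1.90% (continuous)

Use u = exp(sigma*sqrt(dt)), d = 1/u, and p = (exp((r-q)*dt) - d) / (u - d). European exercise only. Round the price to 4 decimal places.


dt = T/N = 0.125000
u = exp(sigma*sqrt(dt)) = 1.176607; d = 1/u = 0.849902
p = (exp((r-q)*dt) - d) / (u - d) = 0.459431
Discount per step: exp(-r*dt) = 0.997628
Stock lattice S(k, i) with i counting down-moves:
  k=0: S(0,0) = 88.3900
  k=1: S(1,0) = 104.0003; S(1,1) = 75.1228
  k=2: S(2,0) = 122.3674; S(2,1) = 88.3900; S(2,2) = 63.8470
  k=3: S(3,0) = 143.9783; S(3,1) = 104.0003; S(3,2) = 75.1228; S(3,3) = 54.2637
  k=4: S(4,0) = 169.4058; S(4,1) = 122.3674; S(4,2) = 88.3900; S(4,3) = 63.8470; S(4,4) = 46.1188
Terminal payoffs V(N, i) = max(K - S_T, 0):
  V(4,0) = 0.000000; V(4,1) = 0.000000; V(4,2) = 9.510000; V(4,3) = 34.052992; V(4,4) = 51.781203
Backward induction: V(k, i) = exp(-r*dt) * [p * V(k+1, i) + (1-p) * V(k+1, i+1)].
  V(3,0) = exp(-r*dt) * [p*0.000000 + (1-p)*0.000000] = 0.000000
  V(3,1) = exp(-r*dt) * [p*0.000000 + (1-p)*9.510000] = 5.128619
  V(3,2) = exp(-r*dt) * [p*9.510000 + (1-p)*34.052992] = 22.723155
  V(3,3) = exp(-r*dt) * [p*34.052992 + (1-p)*51.781203] = 43.532805
  V(2,0) = exp(-r*dt) * [p*0.000000 + (1-p)*5.128619] = 2.765797
  V(2,1) = exp(-r*dt) * [p*5.128619 + (1-p)*22.723155] = 14.604956
  V(2,2) = exp(-r*dt) * [p*22.723155 + (1-p)*43.532805] = 33.891624
  V(1,0) = exp(-r*dt) * [p*2.765797 + (1-p)*14.604956] = 9.143940
  V(1,1) = exp(-r*dt) * [p*14.604956 + (1-p)*33.891624] = 24.971358
  V(0,0) = exp(-r*dt) * [p*9.143940 + (1-p)*24.971358] = 17.657769

Answer: Price = V(0,0) = 17.6578
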